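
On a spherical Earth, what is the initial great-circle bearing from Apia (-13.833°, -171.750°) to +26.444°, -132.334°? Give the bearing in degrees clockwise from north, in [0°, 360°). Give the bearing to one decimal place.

Δλ = -132.334 − -171.750 = 39.416°.
θ = atan2( sin Δλ · cos φ₂ , cos φ₁ · sin φ₂ − sin φ₁ · cos φ₂ · cos Δλ )
  = atan2(0.56851, 0.59779) = 43.562° → normalised to [0°, 360°): 43.562°.

43.6°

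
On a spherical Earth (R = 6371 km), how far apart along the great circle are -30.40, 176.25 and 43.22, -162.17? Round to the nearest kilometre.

8477 km

Δλ = -162.17 − 176.25 = -338.42°; wrapped into (−180°, 180°]: 21.58°.
Δφ = 43.22 − -30.40 = 73.62°.
a = sin²(Δφ/2) + cos φ₁ · cos φ₂ · sin²(Δλ/2) = 0.381025.
c = 2·atan2(√a, √(1−a)) = 1.33054 rad → d = 6371·c ≈ 8476.89 km.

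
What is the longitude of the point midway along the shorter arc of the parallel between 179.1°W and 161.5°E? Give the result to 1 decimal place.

Signed shortest Δλ from -179.1° to +161.5° is -19.4°.
Midpoint longitude = -179.1° + (-19.4°)/2 = -179.1° − 9.7° = -188.8°.
Normalise into (−180°, 180°]: +171.2°.
(The naïve average (-179.1 + +161.5)/2 = -8.8° is on the wrong side of the globe.)

171.2°E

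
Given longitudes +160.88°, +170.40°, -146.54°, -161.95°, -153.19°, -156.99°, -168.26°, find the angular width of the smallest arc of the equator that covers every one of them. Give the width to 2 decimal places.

Sort the longitudes: -168.26°, -161.95°, -156.99°, -153.19°, -146.54°, +160.88°, +170.40°.
Eastward gaps between consecutive values (wrapping around): 6.31°, 4.96°, 3.80°, 6.65°, 307.42°, 9.52°, 21.34°.
Largest gap = 307.42° ⇒ minimal covering band is its complement: 360° − 307.42° = 52.58°.
Band runs from +160.88° eastward to -146.54°, crossing the antimeridian.

52.58°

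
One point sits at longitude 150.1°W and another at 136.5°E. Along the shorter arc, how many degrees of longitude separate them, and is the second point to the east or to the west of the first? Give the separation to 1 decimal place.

73.4° west

Raw difference: 136.5 − -150.1 = 286.6°.
Normalise into (−180°, 180°]: 286.6° − 360° = -73.4°.
Negative ⇒ the second point lies to the west; separation 73.4°.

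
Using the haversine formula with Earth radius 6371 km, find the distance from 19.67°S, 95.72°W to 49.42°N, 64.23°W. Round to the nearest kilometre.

Δλ = -64.23 − -95.72 = 31.49°.
Δφ = 49.42 − -19.67 = 69.09°.
a = sin²(Δφ/2) + cos φ₁ · cos φ₂ · sin²(Δλ/2) = 0.366654.
c = 2·atan2(√a, √(1−a)) = 1.30084 rad → d = 6371·c ≈ 8287.64 km.

8288 km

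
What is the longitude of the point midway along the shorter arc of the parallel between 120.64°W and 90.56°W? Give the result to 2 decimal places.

Signed shortest Δλ from -120.64° to -90.56° is +30.08°.
Midpoint longitude = -120.64° + (+30.08°)/2 = -120.64° + 15.04° = -105.60°.

105.60°W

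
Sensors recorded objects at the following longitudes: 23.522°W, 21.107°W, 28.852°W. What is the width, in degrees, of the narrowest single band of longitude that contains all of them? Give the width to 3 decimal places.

Sort the longitudes: -28.852°, -23.522°, -21.107°.
Eastward gaps between consecutive values (wrapping around): 5.330°, 2.415°, 352.255°.
Largest gap = 352.255° ⇒ minimal covering band is its complement: 360° − 352.255° = 7.745°.
Band runs from -28.852° eastward to -21.107°.

7.745°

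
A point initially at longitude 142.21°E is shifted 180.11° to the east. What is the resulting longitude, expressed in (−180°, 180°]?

Start at +142.21°; shift +180.11° → +322.32°.
+322.32° lies outside (−180°, 180°]; subtract 360° → -37.68°.

37.68°W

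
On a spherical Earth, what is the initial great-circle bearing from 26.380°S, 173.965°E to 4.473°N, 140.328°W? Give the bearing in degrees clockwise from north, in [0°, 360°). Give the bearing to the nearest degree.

62°

Δλ = -140.328 − 173.965 = -314.293°; wrapped into (−180°, 180°]: 45.707°.
θ = atan2( sin Δλ · cos φ₂ , cos φ₁ · sin φ₂ − sin φ₁ · cos φ₂ · cos Δλ )
  = atan2(0.71360, 0.37921) = 62.014° → normalised to [0°, 360°): 62.014°.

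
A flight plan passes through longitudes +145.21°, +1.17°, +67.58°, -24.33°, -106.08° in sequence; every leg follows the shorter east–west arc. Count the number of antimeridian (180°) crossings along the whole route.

0

Leg 1: +145.21° → +1.17°, shortest Δλ = -144.04° (west) — does not cross 180°.
Leg 2: +1.17° → +67.58°, shortest Δλ = 66.41° (east) — does not cross 180°.
Leg 3: +67.58° → -24.33°, shortest Δλ = -91.91° (west) — does not cross 180°.
Leg 4: -24.33° → -106.08°, shortest Δλ = -81.75° (west) — does not cross 180°.
Total crossings: 0.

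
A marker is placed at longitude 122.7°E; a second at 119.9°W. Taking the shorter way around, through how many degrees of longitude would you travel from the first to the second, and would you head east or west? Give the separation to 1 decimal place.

117.4° east

Raw difference: -119.9 − 122.7 = -242.6°.
Normalise into (−180°, 180°]: -242.6° + 360° = 117.4°.
Positive ⇒ the second point lies to the east; separation 117.4°.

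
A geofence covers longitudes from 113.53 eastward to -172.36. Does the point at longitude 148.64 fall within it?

Band width going east from +113.53° to -172.36°: ((-172.36 − 113.53) mod 360) = 74.11°.
Offset of +148.64° east of the west edge: ((148.64 − 113.53) mod 360) = 35.11°.
35.11° ≤ 74.11° ⇒ inside.

Yes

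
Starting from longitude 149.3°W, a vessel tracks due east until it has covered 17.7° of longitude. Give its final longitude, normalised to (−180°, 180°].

131.6°W

Start at -149.3°; shift +17.7° → -131.6°.
-131.6° already lies in (−180°, 180°].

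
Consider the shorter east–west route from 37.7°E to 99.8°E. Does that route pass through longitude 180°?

Signed shortest Δλ = ((99.8 − 37.7 + 180) mod 360) − 180 = 62.1°.
Going east by 62.1° from +37.7° reaches +99.8° without touching 180°.

No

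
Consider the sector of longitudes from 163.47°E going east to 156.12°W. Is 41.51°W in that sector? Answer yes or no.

No

Band width going east from +163.47° to -156.12°: ((-156.12 − 163.47) mod 360) = 40.41°.
Offset of -41.51° east of the west edge: ((-41.51 − 163.47) mod 360) = 155.02°.
155.02° > 40.41° ⇒ outside.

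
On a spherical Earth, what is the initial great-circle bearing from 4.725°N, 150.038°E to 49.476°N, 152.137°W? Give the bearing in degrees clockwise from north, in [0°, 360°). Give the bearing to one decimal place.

37.0°

Δλ = -152.137 − 150.038 = -302.175°; wrapped into (−180°, 180°]: 57.825°.
θ = atan2( sin Δλ · cos φ₂ , cos φ₁ · sin φ₂ − sin φ₁ · cos φ₂ · cos Δλ )
  = atan2(0.54998, 0.72905) = 37.030° → normalised to [0°, 360°): 37.030°.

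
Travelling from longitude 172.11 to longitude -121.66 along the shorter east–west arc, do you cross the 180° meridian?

Naïve |-121.66 − 172.11| = 293.77° > 180°, so the shorter arc goes the other way round — across 180°.
Signed shortest Δλ = ((-121.66 − 172.11 + 180) mod 360) − 180 = 66.23°.
Going east by 66.23° from +172.11° passes through 180° before reaching -121.66°.

Yes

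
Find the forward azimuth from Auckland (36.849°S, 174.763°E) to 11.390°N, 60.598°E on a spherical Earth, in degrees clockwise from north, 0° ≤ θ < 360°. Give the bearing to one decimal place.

264.7°

Δλ = 60.598 − 174.763 = -114.165°.
θ = atan2( sin Δλ · cos φ₂ , cos φ₁ · sin φ₂ − sin φ₁ · cos φ₂ · cos Δλ )
  = atan2(-0.89440, -0.08263) = -95.279° → normalised to [0°, 360°): 264.721°.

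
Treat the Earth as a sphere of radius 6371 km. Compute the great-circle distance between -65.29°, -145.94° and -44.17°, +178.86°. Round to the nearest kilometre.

3180 km

Δλ = 178.86 − -145.94 = 324.80°; wrapped into (−180°, 180°]: -35.20°.
Δφ = -44.17 − -65.29 = 21.12°.
a = sin²(Δφ/2) + cos φ₁ · cos φ₂ · sin²(Δλ/2) = 0.061000.
c = 2·atan2(√a, √(1−a)) = 0.49913 rad → d = 6371·c ≈ 3179.94 km.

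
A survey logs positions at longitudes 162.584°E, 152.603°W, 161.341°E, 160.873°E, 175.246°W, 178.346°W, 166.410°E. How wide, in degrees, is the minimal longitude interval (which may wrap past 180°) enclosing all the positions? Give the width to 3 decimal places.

Sort the longitudes: -178.346°, -175.246°, -152.603°, +160.873°, +161.341°, +162.584°, +166.410°.
Eastward gaps between consecutive values (wrapping around): 3.100°, 22.643°, 313.476°, 0.468°, 1.243°, 3.826°, 15.244°.
Largest gap = 313.476° ⇒ minimal covering band is its complement: 360° − 313.476° = 46.524°.
Band runs from +160.873° eastward to -152.603°, crossing the antimeridian.

46.524°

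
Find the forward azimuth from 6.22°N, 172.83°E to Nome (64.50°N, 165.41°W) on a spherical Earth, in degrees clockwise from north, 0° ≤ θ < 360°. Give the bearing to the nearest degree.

11°

Δλ = -165.41 − 172.83 = -338.24°; wrapped into (−180°, 180°]: 21.76°.
θ = atan2( sin Δλ · cos φ₂ , cos φ₁ · sin φ₂ − sin φ₁ · cos φ₂ · cos Δλ )
  = atan2(0.15960, 0.85395) = 10.586° → normalised to [0°, 360°): 10.586°.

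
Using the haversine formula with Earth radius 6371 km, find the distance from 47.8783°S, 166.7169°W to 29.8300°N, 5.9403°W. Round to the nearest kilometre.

Δλ = -5.9403 − -166.7169 = 160.7766°.
Δφ = 29.8300 − -47.8783 = 77.7083°.
a = sin²(Δφ/2) + cos φ₁ · cos φ₂ · sin²(Δλ/2) = 0.959177.
c = 2·atan2(√a, √(1−a)) = 2.73470 rad → d = 6371·c ≈ 17422.75 km.

17423 km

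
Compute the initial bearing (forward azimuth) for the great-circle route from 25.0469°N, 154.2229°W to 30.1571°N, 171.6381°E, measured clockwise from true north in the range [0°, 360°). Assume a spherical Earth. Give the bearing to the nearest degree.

287°

Δλ = 171.6381 − -154.2229 = 325.8610°; wrapped into (−180°, 180°]: -34.1390°.
θ = atan2( sin Δλ · cos φ₂ , cos φ₁ · sin φ₂ − sin φ₁ · cos φ₂ · cos Δλ )
  = atan2(-0.48524, 0.15215) = -72.591° → normalised to [0°, 360°): 287.409°.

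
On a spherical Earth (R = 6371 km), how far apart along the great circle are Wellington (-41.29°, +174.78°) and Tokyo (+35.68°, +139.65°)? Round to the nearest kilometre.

Δλ = 139.65 − 174.78 = -35.13°.
Δφ = 35.68 − -41.29 = 76.97°.
a = sin²(Δφ/2) + cos φ₁ · cos φ₂ · sin²(Δλ/2) = 0.442856.
c = 2·atan2(√a, √(1−a)) = 1.45626 rad → d = 6371·c ≈ 9277.82 km.

9278 km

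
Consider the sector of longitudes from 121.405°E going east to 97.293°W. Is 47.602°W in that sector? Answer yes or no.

No

Band width going east from +121.405° to -97.293°: ((-97.293 − 121.405) mod 360) = 141.302°.
Offset of -47.602° east of the west edge: ((-47.602 − 121.405) mod 360) = 190.993°.
190.993° > 141.302° ⇒ outside.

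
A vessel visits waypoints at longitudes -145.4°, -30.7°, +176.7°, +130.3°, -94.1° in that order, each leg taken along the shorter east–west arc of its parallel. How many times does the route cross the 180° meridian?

Leg 1: -145.4° → -30.7°, shortest Δλ = 114.7° (east) — does not cross 180°.
Leg 2: -30.7° → +176.7°, shortest Δλ = -152.6° (west) — crosses 180°.
Leg 3: +176.7° → +130.3°, shortest Δλ = -46.4° (west) — does not cross 180°.
Leg 4: +130.3° → -94.1°, shortest Δλ = 135.6° (east) — crosses 180°.
Total crossings: 2.

2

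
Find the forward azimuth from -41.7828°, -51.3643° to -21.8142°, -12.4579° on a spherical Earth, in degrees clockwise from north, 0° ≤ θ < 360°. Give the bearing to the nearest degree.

Δλ = -12.4579 − -51.3643 = 38.9064°.
θ = atan2( sin Δλ · cos φ₂ , cos φ₁ · sin φ₂ − sin φ₁ · cos φ₂ · cos Δλ )
  = atan2(0.58308, 0.20428) = 70.692° → normalised to [0°, 360°): 70.692°.

71°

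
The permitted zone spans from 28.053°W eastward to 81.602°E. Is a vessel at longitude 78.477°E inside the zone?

Yes

Band width going east from -28.053° to +81.602°: ((81.602 − -28.053) mod 360) = 109.655°.
Offset of +78.477° east of the west edge: ((78.477 − -28.053) mod 360) = 106.530°.
106.530° ≤ 109.655° ⇒ inside.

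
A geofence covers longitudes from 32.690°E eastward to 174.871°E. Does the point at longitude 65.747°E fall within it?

Yes

Band width going east from +32.690° to +174.871°: ((174.871 − 32.690) mod 360) = 142.181°.
Offset of +65.747° east of the west edge: ((65.747 − 32.690) mod 360) = 33.057°.
33.057° ≤ 142.181° ⇒ inside.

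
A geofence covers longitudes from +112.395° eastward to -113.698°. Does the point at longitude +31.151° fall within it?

No

Band width going east from +112.395° to -113.698°: ((-113.698 − 112.395) mod 360) = 133.907°.
Offset of +31.151° east of the west edge: ((31.151 − 112.395) mod 360) = 278.756°.
278.756° > 133.907° ⇒ outside.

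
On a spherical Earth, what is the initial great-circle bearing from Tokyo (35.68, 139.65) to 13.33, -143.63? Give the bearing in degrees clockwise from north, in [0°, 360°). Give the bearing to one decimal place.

86.6°

Δλ = -143.63 − 139.65 = -283.28°; wrapped into (−180°, 180°]: 76.72°.
θ = atan2( sin Δλ · cos φ₂ , cos φ₁ · sin φ₂ − sin φ₁ · cos φ₂ · cos Δλ )
  = atan2(0.94704, 0.05691) = 86.561° → normalised to [0°, 360°): 86.561°.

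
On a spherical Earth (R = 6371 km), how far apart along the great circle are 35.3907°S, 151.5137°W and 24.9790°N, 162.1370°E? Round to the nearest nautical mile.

4479 nmi

Δλ = 162.1370 − -151.5137 = 313.6507°; wrapped into (−180°, 180°]: -46.3493°.
Δφ = 24.9790 − -35.3907 = 60.3697°.
a = sin²(Δφ/2) + cos φ₁ · cos φ₂ · sin²(Δλ/2) = 0.367243.
c = 2·atan2(√a, √(1−a)) = 1.30206 rad → d = 6371·c ≈ 8295.42 km ≈ 4479.17 nmi.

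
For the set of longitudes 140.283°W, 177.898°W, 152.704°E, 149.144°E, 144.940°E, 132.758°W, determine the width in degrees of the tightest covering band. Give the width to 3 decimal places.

82.302°

Sort the longitudes: -177.898°, -140.283°, -132.758°, +144.940°, +149.144°, +152.704°.
Eastward gaps between consecutive values (wrapping around): 37.615°, 7.525°, 277.698°, 4.204°, 3.560°, 29.398°.
Largest gap = 277.698° ⇒ minimal covering band is its complement: 360° − 277.698° = 82.302°.
Band runs from +144.940° eastward to -132.758°, crossing the antimeridian.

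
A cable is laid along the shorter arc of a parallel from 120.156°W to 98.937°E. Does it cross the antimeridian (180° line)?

Naïve |98.937 − -120.156| = 219.093° > 180°, so the shorter arc goes the other way round — across 180°.
Signed shortest Δλ = ((98.937 − -120.156 + 180) mod 360) − 180 = -140.907°.
Going west by 140.907° from -120.156° passes through 180° before reaching +98.937°.

Yes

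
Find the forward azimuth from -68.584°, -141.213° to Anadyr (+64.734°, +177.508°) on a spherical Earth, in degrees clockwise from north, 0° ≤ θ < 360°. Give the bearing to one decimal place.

335.9°

Δλ = 177.508 − -141.213 = 318.721°; wrapped into (−180°, 180°]: -41.279°.
θ = atan2( sin Δλ · cos φ₂ , cos φ₁ · sin φ₂ − sin φ₁ · cos φ₂ · cos Δλ )
  = atan2(-0.28159, 0.62882) = -24.123° → normalised to [0°, 360°): 335.877°.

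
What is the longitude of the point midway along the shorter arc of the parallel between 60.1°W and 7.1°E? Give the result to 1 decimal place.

Signed shortest Δλ from -60.1° to +7.1° is +67.2°.
Midpoint longitude = -60.1° + (+67.2°)/2 = -60.1° + 33.6° = -26.5°.

26.5°W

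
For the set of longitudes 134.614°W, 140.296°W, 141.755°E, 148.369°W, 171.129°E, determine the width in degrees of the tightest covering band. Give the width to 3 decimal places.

83.631°

Sort the longitudes: -148.369°, -140.296°, -134.614°, +141.755°, +171.129°.
Eastward gaps between consecutive values (wrapping around): 8.073°, 5.682°, 276.369°, 29.374°, 40.502°.
Largest gap = 276.369° ⇒ minimal covering band is its complement: 360° − 276.369° = 83.631°.
Band runs from +141.755° eastward to -134.614°, crossing the antimeridian.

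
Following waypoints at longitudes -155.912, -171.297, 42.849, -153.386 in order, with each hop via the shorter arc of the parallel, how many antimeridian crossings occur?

2

Leg 1: -155.912° → -171.297°, shortest Δλ = -15.385° (west) — does not cross 180°.
Leg 2: -171.297° → +42.849°, shortest Δλ = -145.854° (west) — crosses 180°.
Leg 3: +42.849° → -153.386°, shortest Δλ = 163.765° (east) — crosses 180°.
Total crossings: 2.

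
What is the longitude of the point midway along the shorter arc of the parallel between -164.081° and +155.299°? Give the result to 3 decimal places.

Signed shortest Δλ from -164.081° to +155.299° is -40.620°.
Midpoint longitude = -164.081° + (-40.620°)/2 = -164.081° − 20.310° = -184.391°.
Normalise into (−180°, 180°]: +175.609°.
(The naïve average (-164.081 + +155.299)/2 = -4.391° is on the wrong side of the globe.)

+175.609°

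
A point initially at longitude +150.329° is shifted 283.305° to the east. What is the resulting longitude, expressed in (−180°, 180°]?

Start at +150.329°; shift +283.305° → +433.634°.
+433.634° lies outside (−180°, 180°]; subtract 360° → +73.634°.

+73.634°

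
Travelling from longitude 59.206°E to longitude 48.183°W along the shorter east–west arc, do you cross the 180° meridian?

No

Signed shortest Δλ = ((-48.183 − 59.206 + 180) mod 360) − 180 = -107.389°.
Going west by 107.389° from +59.206° reaches -48.183° without touching 180°.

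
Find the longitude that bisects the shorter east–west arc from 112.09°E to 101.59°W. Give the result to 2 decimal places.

174.75°W

Signed shortest Δλ from +112.09° to -101.59° is +146.32°.
Midpoint longitude = +112.09° + (+146.32°)/2 = +112.09° + 73.16° = +185.25°.
Normalise into (−180°, 180°]: -174.75°.
(The naïve average (+112.09 + -101.59)/2 = 5.25° is on the wrong side of the globe.)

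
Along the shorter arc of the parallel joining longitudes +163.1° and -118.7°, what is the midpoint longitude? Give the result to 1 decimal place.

Signed shortest Δλ from +163.1° to -118.7° is +78.2°.
Midpoint longitude = +163.1° + (+78.2°)/2 = +163.1° + 39.1° = +202.2°.
Normalise into (−180°, 180°]: -157.8°.
(The naïve average (+163.1 + -118.7)/2 = 22.2° is on the wrong side of the globe.)

-157.8°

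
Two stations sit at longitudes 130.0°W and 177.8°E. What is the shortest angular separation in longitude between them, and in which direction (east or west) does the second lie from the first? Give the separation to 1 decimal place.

52.2° west

Raw difference: 177.8 − -130.0 = 307.8°.
Normalise into (−180°, 180°]: 307.8° − 360° = -52.2°.
Negative ⇒ the second point lies to the west; separation 52.2°.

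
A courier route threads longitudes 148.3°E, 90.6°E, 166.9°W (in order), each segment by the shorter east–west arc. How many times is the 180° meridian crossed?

1

Leg 1: +148.3° → +90.6°, shortest Δλ = -57.7° (west) — does not cross 180°.
Leg 2: +90.6° → -166.9°, shortest Δλ = 102.5° (east) — crosses 180°.
Total crossings: 1.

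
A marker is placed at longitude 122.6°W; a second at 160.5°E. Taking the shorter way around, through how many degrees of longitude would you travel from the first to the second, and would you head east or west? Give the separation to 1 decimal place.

Raw difference: 160.5 − -122.6 = 283.1°.
Normalise into (−180°, 180°]: 283.1° − 360° = -76.9°.
Negative ⇒ the second point lies to the west; separation 76.9°.

76.9° west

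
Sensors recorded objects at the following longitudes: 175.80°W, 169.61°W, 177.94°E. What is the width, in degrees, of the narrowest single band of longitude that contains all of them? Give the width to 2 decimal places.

Sort the longitudes: -175.80°, -169.61°, +177.94°.
Eastward gaps between consecutive values (wrapping around): 6.19°, 347.55°, 6.26°.
Largest gap = 347.55° ⇒ minimal covering band is its complement: 360° − 347.55° = 12.45°.
Band runs from +177.94° eastward to -169.61°, crossing the antimeridian.

12.45°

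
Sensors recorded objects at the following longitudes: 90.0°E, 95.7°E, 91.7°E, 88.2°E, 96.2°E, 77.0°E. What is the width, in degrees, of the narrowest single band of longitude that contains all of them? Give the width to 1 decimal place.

19.2°

Sort the longitudes: +77.0°, +88.2°, +90.0°, +91.7°, +95.7°, +96.2°.
Eastward gaps between consecutive values (wrapping around): 11.2°, 1.8°, 1.7°, 4.0°, 0.5°, 340.8°.
Largest gap = 340.8° ⇒ minimal covering band is its complement: 360° − 340.8° = 19.2°.
Band runs from +77.0° eastward to +96.2°.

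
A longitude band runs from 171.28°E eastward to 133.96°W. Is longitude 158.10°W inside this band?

Yes

Band width going east from +171.28° to -133.96°: ((-133.96 − 171.28) mod 360) = 54.76°.
Offset of -158.10° east of the west edge: ((-158.10 − 171.28) mod 360) = 30.62°.
30.62° ≤ 54.76° ⇒ inside.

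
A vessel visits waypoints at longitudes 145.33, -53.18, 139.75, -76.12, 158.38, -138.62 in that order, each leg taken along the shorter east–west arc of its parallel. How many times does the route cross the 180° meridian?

Leg 1: +145.33° → -53.18°, shortest Δλ = 161.49° (east) — crosses 180°.
Leg 2: -53.18° → +139.75°, shortest Δλ = -167.07° (west) — crosses 180°.
Leg 3: +139.75° → -76.12°, shortest Δλ = 144.13° (east) — crosses 180°.
Leg 4: -76.12° → +158.38°, shortest Δλ = -125.5° (west) — crosses 180°.
Leg 5: +158.38° → -138.62°, shortest Δλ = 63.0° (east) — crosses 180°.
Total crossings: 5.

5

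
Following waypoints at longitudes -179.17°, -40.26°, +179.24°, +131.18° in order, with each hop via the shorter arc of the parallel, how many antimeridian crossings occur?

1

Leg 1: -179.17° → -40.26°, shortest Δλ = 138.91° (east) — does not cross 180°.
Leg 2: -40.26° → +179.24°, shortest Δλ = -140.5° (west) — crosses 180°.
Leg 3: +179.24° → +131.18°, shortest Δλ = -48.06° (west) — does not cross 180°.
Total crossings: 1.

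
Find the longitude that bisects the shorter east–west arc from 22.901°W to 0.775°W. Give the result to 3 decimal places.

Signed shortest Δλ from -22.901° to -0.775° is +22.126°.
Midpoint longitude = -22.901° + (+22.126°)/2 = -22.901° + 11.063° = -11.838°.

11.838°W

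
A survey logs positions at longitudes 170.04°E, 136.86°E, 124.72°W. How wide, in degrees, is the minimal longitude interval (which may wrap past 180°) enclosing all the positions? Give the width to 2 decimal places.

Sort the longitudes: -124.72°, +136.86°, +170.04°.
Eastward gaps between consecutive values (wrapping around): 261.58°, 33.18°, 65.24°.
Largest gap = 261.58° ⇒ minimal covering band is its complement: 360° − 261.58° = 98.42°.
Band runs from +136.86° eastward to -124.72°, crossing the antimeridian.

98.42°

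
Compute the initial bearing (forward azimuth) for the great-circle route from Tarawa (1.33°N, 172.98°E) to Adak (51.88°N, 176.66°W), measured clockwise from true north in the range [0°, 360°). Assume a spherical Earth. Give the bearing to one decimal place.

Δλ = -176.66 − 172.98 = -349.64°; wrapped into (−180°, 180°]: 10.36°.
θ = atan2( sin Δλ · cos φ₂ , cos φ₁ · sin φ₂ − sin φ₁ · cos φ₂ · cos Δλ )
  = atan2(0.11101, 0.77241) = 8.179° → normalised to [0°, 360°): 8.179°.

8.2°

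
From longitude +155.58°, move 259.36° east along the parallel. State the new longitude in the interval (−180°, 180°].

+54.94°

Start at +155.58°; shift +259.36° → +414.94°.
+414.94° lies outside (−180°, 180°]; subtract 360° → +54.94°.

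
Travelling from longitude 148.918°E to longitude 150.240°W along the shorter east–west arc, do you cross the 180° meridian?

Naïve |-150.240 − 148.918| = 299.158° > 180°, so the shorter arc goes the other way round — across 180°.
Signed shortest Δλ = ((-150.240 − 148.918 + 180) mod 360) − 180 = 60.842°.
Going east by 60.842° from +148.918° passes through 180° before reaching -150.240°.

Yes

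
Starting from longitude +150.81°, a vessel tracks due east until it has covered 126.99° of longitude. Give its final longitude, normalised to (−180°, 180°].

Start at +150.81°; shift +126.99° → +277.80°.
+277.80° lies outside (−180°, 180°]; subtract 360° → -82.20°.

-82.20°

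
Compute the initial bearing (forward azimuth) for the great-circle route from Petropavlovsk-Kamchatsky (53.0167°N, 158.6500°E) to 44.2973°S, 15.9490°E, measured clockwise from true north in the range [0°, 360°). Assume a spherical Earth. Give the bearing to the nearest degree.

275°

Δλ = 15.9490 − 158.6500 = -142.7010°.
θ = atan2( sin Δλ · cos φ₂ , cos φ₁ · sin φ₂ − sin φ₁ · cos φ₂ · cos Δλ )
  = atan2(-0.43371, 0.03467) = -85.430° → normalised to [0°, 360°): 274.570°.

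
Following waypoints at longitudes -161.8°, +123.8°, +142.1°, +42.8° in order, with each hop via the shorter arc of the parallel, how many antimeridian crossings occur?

1

Leg 1: -161.8° → +123.8°, shortest Δλ = -74.4° (west) — crosses 180°.
Leg 2: +123.8° → +142.1°, shortest Δλ = 18.3° (east) — does not cross 180°.
Leg 3: +142.1° → +42.8°, shortest Δλ = -99.3° (west) — does not cross 180°.
Total crossings: 1.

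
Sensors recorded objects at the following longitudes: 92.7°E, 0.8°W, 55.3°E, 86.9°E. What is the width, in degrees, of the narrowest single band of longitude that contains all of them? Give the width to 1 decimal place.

93.5°

Sort the longitudes: -0.8°, +55.3°, +86.9°, +92.7°.
Eastward gaps between consecutive values (wrapping around): 56.1°, 31.6°, 5.8°, 266.5°.
Largest gap = 266.5° ⇒ minimal covering band is its complement: 360° − 266.5° = 93.5°.
Band runs from -0.8° eastward to +92.7°.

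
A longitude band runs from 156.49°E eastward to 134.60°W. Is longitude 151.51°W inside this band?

Yes

Band width going east from +156.49° to -134.60°: ((-134.60 − 156.49) mod 360) = 68.91°.
Offset of -151.51° east of the west edge: ((-151.51 − 156.49) mod 360) = 52.00°.
52.00° ≤ 68.91° ⇒ inside.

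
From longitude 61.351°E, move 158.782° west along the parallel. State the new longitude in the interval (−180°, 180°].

Start at +61.351°; shift −158.782° → -97.431°.
-97.431° already lies in (−180°, 180°].

97.431°W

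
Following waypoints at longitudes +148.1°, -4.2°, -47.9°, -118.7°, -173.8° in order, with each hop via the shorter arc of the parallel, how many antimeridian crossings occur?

Leg 1: +148.1° → -4.2°, shortest Δλ = -152.3° (west) — does not cross 180°.
Leg 2: -4.2° → -47.9°, shortest Δλ = -43.7° (west) — does not cross 180°.
Leg 3: -47.9° → -118.7°, shortest Δλ = -70.8° (west) — does not cross 180°.
Leg 4: -118.7° → -173.8°, shortest Δλ = -55.1° (west) — does not cross 180°.
Total crossings: 0.

0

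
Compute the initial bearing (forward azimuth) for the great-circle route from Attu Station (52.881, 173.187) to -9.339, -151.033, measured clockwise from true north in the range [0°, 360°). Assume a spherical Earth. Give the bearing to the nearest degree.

Δλ = -151.033 − 173.187 = -324.220°; wrapped into (−180°, 180°]: 35.780°.
θ = atan2( sin Δλ · cos φ₂ , cos φ₁ · sin φ₂ − sin φ₁ · cos φ₂ · cos Δλ )
  = atan2(0.57692, -0.73625) = 141.918° → normalised to [0°, 360°): 141.918°.

142°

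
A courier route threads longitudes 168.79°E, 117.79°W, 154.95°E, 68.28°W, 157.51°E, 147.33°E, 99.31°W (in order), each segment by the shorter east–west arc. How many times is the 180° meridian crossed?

Leg 1: +168.79° → -117.79°, shortest Δλ = 73.42° (east) — crosses 180°.
Leg 2: -117.79° → +154.95°, shortest Δλ = -87.26° (west) — crosses 180°.
Leg 3: +154.95° → -68.28°, shortest Δλ = 136.77° (east) — crosses 180°.
Leg 4: -68.28° → +157.51°, shortest Δλ = -134.21° (west) — crosses 180°.
Leg 5: +157.51° → +147.33°, shortest Δλ = -10.18° (west) — does not cross 180°.
Leg 6: +147.33° → -99.31°, shortest Δλ = 113.36° (east) — crosses 180°.
Total crossings: 5.

5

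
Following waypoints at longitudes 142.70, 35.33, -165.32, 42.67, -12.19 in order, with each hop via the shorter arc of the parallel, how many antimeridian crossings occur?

Leg 1: +142.70° → +35.33°, shortest Δλ = -107.37° (west) — does not cross 180°.
Leg 2: +35.33° → -165.32°, shortest Δλ = 159.35° (east) — crosses 180°.
Leg 3: -165.32° → +42.67°, shortest Δλ = -152.01° (west) — crosses 180°.
Leg 4: +42.67° → -12.19°, shortest Δλ = -54.86° (west) — does not cross 180°.
Total crossings: 2.

2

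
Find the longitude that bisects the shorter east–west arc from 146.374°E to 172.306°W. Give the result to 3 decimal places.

167.034°E

Signed shortest Δλ from +146.374° to -172.306° is +41.320°.
Midpoint longitude = +146.374° + (+41.320°)/2 = +146.374° + 20.660° = +167.034°.
(The naïve average (+146.374 + -172.306)/2 = -12.966° is on the wrong side of the globe.)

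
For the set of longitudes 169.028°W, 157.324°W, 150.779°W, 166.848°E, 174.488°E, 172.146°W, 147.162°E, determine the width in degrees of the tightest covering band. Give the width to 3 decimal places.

62.059°

Sort the longitudes: -172.146°, -169.028°, -157.324°, -150.779°, +147.162°, +166.848°, +174.488°.
Eastward gaps between consecutive values (wrapping around): 3.118°, 11.704°, 6.545°, 297.941°, 19.686°, 7.640°, 13.366°.
Largest gap = 297.941° ⇒ minimal covering band is its complement: 360° − 297.941° = 62.059°.
Band runs from +147.162° eastward to -150.779°, crossing the antimeridian.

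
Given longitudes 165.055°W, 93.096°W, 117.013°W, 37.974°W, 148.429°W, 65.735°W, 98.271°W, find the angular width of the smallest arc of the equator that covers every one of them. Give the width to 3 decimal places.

127.081°

Sort the longitudes: -165.055°, -148.429°, -117.013°, -98.271°, -93.096°, -65.735°, -37.974°.
Eastward gaps between consecutive values (wrapping around): 16.626°, 31.416°, 18.742°, 5.175°, 27.361°, 27.761°, 232.919°.
Largest gap = 232.919° ⇒ minimal covering band is its complement: 360° − 232.919° = 127.081°.
Band runs from -165.055° eastward to -37.974°.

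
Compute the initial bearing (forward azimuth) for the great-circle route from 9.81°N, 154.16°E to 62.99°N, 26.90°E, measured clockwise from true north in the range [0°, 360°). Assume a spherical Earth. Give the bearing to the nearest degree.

339°

Δλ = 26.90 − 154.16 = -127.26°.
θ = atan2( sin Δλ · cos φ₂ , cos φ₁ · sin φ₂ − sin φ₁ · cos φ₂ · cos Δλ )
  = atan2(-0.36145, 0.92475) = -21.349° → normalised to [0°, 360°): 338.651°.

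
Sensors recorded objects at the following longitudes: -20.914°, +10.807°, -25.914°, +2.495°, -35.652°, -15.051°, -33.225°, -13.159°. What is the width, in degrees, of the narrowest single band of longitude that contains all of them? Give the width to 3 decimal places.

Sort the longitudes: -35.652°, -33.225°, -25.914°, -20.914°, -15.051°, -13.159°, +2.495°, +10.807°.
Eastward gaps between consecutive values (wrapping around): 2.427°, 7.311°, 5.000°, 5.863°, 1.892°, 15.654°, 8.312°, 313.541°.
Largest gap = 313.541° ⇒ minimal covering band is its complement: 360° − 313.541° = 46.459°.
Band runs from -35.652° eastward to +10.807°.

46.459°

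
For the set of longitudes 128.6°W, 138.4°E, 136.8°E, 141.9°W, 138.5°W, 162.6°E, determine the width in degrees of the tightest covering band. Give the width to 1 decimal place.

Sort the longitudes: -141.9°, -138.5°, -128.6°, +136.8°, +138.4°, +162.6°.
Eastward gaps between consecutive values (wrapping around): 3.4°, 9.9°, 265.4°, 1.6°, 24.2°, 55.5°.
Largest gap = 265.4° ⇒ minimal covering band is its complement: 360° − 265.4° = 94.6°.
Band runs from +136.8° eastward to -128.6°, crossing the antimeridian.

94.6°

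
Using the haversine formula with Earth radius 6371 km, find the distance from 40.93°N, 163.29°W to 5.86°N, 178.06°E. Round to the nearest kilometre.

Δλ = 178.06 − -163.29 = 341.35°; wrapped into (−180°, 180°]: -18.65°.
Δφ = 5.86 − 40.93 = -35.07°.
a = sin²(Δφ/2) + cos φ₁ · cos φ₂ · sin²(Δλ/2) = 0.110507.
c = 2·atan2(√a, √(1−a)) = 0.67775 rad → d = 6371·c ≈ 4317.94 km.

4318 km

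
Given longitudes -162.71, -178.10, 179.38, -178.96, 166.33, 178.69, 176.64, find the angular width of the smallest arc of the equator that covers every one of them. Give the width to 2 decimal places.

30.96°

Sort the longitudes: -178.96°, -178.10°, -162.71°, +166.33°, +176.64°, +178.69°, +179.38°.
Eastward gaps between consecutive values (wrapping around): 0.86°, 15.39°, 329.04°, 10.31°, 2.05°, 0.69°, 1.66°.
Largest gap = 329.04° ⇒ minimal covering band is its complement: 360° − 329.04° = 30.96°.
Band runs from +166.33° eastward to -162.71°, crossing the antimeridian.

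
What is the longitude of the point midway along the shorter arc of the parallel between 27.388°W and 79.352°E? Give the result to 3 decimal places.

Signed shortest Δλ from -27.388° to +79.352° is +106.740°.
Midpoint longitude = -27.388° + (+106.740°)/2 = -27.388° + 53.370° = +25.982°.

25.982°E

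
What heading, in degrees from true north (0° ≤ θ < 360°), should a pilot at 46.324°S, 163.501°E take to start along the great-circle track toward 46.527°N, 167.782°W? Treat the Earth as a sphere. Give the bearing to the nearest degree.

19°

Δλ = -167.782 − 163.501 = -331.283°; wrapped into (−180°, 180°]: 28.717°.
θ = atan2( sin Δλ · cos φ₂ , cos φ₁ · sin φ₂ − sin φ₁ · cos φ₂ · cos Δλ )
  = atan2(0.33058, 0.93756) = 19.422° → normalised to [0°, 360°): 19.422°.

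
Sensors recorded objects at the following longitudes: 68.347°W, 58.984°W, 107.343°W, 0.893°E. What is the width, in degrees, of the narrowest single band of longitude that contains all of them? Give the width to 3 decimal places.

Sort the longitudes: -107.343°, -68.347°, -58.984°, +0.893°.
Eastward gaps between consecutive values (wrapping around): 38.996°, 9.363°, 59.877°, 251.764°.
Largest gap = 251.764° ⇒ minimal covering band is its complement: 360° − 251.764° = 108.236°.
Band runs from -107.343° eastward to +0.893°.

108.236°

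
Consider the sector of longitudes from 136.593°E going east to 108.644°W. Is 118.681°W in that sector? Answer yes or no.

Band width going east from +136.593° to -108.644°: ((-108.644 − 136.593) mod 360) = 114.763°.
Offset of -118.681° east of the west edge: ((-118.681 − 136.593) mod 360) = 104.726°.
104.726° ≤ 114.763° ⇒ inside.

Yes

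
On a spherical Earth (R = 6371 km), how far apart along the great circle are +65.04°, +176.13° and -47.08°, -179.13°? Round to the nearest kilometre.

12474 km

Δλ = -179.13 − 176.13 = -355.26°; wrapped into (−180°, 180°]: 4.74°.
Δφ = -47.08 − 65.04 = -112.12°.
a = sin²(Δφ/2) + cos φ₁ · cos φ₂ · sin²(Δλ/2) = 0.688765.
c = 2·atan2(√a, √(1−a)) = 1.95792 rad → d = 6371·c ≈ 12473.94 km.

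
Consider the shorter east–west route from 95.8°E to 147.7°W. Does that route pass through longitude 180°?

Naïve |-147.7 − 95.8| = 243.5° > 180°, so the shorter arc goes the other way round — across 180°.
Signed shortest Δλ = ((-147.7 − 95.8 + 180) mod 360) − 180 = 116.5°.
Going east by 116.5° from +95.8° passes through 180° before reaching -147.7°.

Yes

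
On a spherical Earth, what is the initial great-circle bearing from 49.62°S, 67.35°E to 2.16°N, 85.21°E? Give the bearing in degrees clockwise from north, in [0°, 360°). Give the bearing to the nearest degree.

Δλ = 85.21 − 67.35 = 17.86°.
θ = atan2( sin Δλ · cos φ₂ , cos φ₁ · sin φ₂ − sin φ₁ · cos φ₂ · cos Δλ )
  = atan2(0.30647, 0.74896) = 22.254° → normalised to [0°, 360°): 22.254°.

22°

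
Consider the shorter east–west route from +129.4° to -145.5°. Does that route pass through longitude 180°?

Naïve |-145.5 − 129.4| = 274.9° > 180°, so the shorter arc goes the other way round — across 180°.
Signed shortest Δλ = ((-145.5 − 129.4 + 180) mod 360) − 180 = 85.1°.
Going east by 85.1° from +129.4° passes through 180° before reaching -145.5°.

Yes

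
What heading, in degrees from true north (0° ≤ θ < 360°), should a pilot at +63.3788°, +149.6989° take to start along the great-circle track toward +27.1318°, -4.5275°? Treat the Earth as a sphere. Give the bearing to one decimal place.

Δλ = -4.5275 − 149.6989 = -154.2264°.
θ = atan2( sin Δλ · cos φ₂ , cos φ₁ · sin φ₂ − sin φ₁ · cos φ₂ · cos Δλ )
  = atan2(-0.38697, 0.92081) = -22.794° → normalised to [0°, 360°): 337.206°.

337.2°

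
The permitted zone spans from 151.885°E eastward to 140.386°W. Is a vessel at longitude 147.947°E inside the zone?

No

Band width going east from +151.885° to -140.386°: ((-140.386 − 151.885) mod 360) = 67.729°.
Offset of +147.947° east of the west edge: ((147.947 − 151.885) mod 360) = 356.062°.
356.062° > 67.729° ⇒ outside.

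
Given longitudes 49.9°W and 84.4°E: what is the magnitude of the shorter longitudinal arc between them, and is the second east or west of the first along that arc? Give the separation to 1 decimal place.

Raw difference: 84.4 − -49.9 = 134.3°.
Normalise into (−180°, 180°]: 134.3° stays 134.3°.
Positive ⇒ the second point lies to the east; separation 134.3°.

134.3° east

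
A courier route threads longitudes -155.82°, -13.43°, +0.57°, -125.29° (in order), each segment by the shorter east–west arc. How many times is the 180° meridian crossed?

0

Leg 1: -155.82° → -13.43°, shortest Δλ = 142.39° (east) — does not cross 180°.
Leg 2: -13.43° → +0.57°, shortest Δλ = 14.0° (east) — does not cross 180°.
Leg 3: +0.57° → -125.29°, shortest Δλ = -125.86° (west) — does not cross 180°.
Total crossings: 0.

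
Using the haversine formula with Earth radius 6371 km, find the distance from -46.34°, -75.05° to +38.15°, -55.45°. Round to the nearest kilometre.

9596 km

Δλ = -55.45 − -75.05 = 19.60°.
Δφ = 38.15 − -46.34 = 84.49°.
a = sin²(Δφ/2) + cos φ₁ · cos φ₂ · sin²(Δλ/2) = 0.467719.
c = 2·atan2(√a, √(1−a)) = 1.50619 rad → d = 6371·c ≈ 9595.93 km.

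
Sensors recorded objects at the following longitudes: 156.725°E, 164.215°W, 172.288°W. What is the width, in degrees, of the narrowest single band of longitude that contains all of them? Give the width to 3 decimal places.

Sort the longitudes: -172.288°, -164.215°, +156.725°.
Eastward gaps between consecutive values (wrapping around): 8.073°, 320.940°, 30.987°.
Largest gap = 320.940° ⇒ minimal covering band is its complement: 360° − 320.940° = 39.060°.
Band runs from +156.725° eastward to -164.215°, crossing the antimeridian.

39.060°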